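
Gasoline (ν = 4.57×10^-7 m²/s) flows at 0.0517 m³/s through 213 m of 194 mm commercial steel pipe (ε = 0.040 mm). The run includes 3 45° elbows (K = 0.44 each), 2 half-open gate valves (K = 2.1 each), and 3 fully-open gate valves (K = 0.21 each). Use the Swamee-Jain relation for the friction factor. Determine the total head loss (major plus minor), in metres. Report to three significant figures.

H_L ≈ 3.55 m

V = 4Q/(πD²) = 1.749 m/s; V²/2g = 0.1559 m
Re = 7.42×10^5, ε/D = 2.06×10^-4 → f = 0.01511 (Swamee-Jain)
Major: h_f = f(L/D)·V²/2g = 0.01511·1098·0.1559 = 2.587 m
Minor: ΣK = 6.15; h_m = ΣK·V²/2g = 0.9589 m
Total H_L = 2.587 + 0.9589 = 3.546 m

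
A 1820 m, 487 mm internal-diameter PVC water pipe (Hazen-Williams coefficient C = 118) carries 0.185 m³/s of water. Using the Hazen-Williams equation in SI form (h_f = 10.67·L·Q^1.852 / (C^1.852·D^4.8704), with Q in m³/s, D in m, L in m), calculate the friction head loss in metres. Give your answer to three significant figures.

h_f = 10.67·1820·0.185^1.852 / (118^1.852·0.487^4.8704) = 4.128 m

h_f ≈ 4.13 m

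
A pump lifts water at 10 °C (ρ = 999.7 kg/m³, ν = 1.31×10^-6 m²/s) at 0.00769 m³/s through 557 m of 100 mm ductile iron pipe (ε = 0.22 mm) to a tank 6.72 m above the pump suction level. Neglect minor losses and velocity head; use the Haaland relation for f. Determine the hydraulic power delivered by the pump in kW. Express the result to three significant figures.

P_hyd ≈ 1.04 kW

V = 4Q/(πD²) = 0.9791 m/s; Re = 7.47×10^4; ε/D = 0.00220; f = 0.02593
h_f = f(L/D)V²/2g = 7.058 m
Total head H = z + h_f = 6.72 + 7.058 = 13.78 m
P_hyd = ρgQH = 999.7·9.81·0.00769·13.78 = 1.039 kW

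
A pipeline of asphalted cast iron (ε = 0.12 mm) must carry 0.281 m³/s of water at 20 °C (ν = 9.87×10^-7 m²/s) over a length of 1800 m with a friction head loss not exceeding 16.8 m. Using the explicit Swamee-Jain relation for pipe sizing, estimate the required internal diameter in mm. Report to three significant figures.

D ≈ 412 mm

Swamee-Jain (Type III): D = 0.66·[ε^1.25·(LQ²/(gh_f))^4.75 + ν·Q^9.4·(L/(gh_f))^5.2]^0.04
LQ²/(gh_f) = 0.8624; L/(gh_f) = 10.92
Term 1 = ε^1.25·(…)^4.75 = 6.22×10^-6; Term 2 = ν·Q^9.4·(…)^5.2 = 1.63×10^-6
D = 0.66·(6.22×10^-6 + 1.63×10^-6)^0.04 = 0.4124 m = 412 mm
Check: V = 2.10 m/s, Re = 8.79×10^5, f = 0.01577, h_f = 15.5 m ≈ 16.8 m ✓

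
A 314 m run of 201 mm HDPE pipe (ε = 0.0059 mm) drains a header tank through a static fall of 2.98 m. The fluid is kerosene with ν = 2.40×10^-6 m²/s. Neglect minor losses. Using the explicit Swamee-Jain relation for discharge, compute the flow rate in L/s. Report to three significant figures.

Q ≈ 46.5 L/s

Swamee-Jain (Type II): Q = -0.965·√(gD⁵h_f/L)·ln[ε/(3.7D) + √(3.17ν²L/(gD³h_f))]
√(gD⁵h_f/L) = √(9.81·0.201⁵·2.98/314) = 0.005527
ε/(3.7D) = 7.93×10^-6; √(3.17ν²L/(gD³h_f)) = 1.55×10^-4
Q = -0.965·0.005527·ln(1.633×10^-4) = 0.04650 m³/s
Check: V = 1.47 m/s, Re = 1.23×10^5, f = 0.01732, h_f = 2.96 m ≈ 2.98 m ✓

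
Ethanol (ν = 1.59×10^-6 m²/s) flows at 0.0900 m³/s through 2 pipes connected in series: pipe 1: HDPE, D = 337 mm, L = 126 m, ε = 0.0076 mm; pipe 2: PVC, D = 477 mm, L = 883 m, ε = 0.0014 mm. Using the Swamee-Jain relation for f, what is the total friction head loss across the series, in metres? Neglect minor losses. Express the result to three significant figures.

H ≈ 0.695 m

Pipe 1: V = 1.009 m/s, Re = 2.14×10^5, ε/D = 2.26×10^-5, f = 0.01555, h_1 = f(L/D)V²/2g = 0.3016 m
Pipe 2: V = 0.5036 m/s, Re = 1.51×10^5, ε/D = 2.94×10^-6, f = 0.01644, h_2 = f(L/D)V²/2g = 0.3934 m
Series → Q common, losses add: H = Σh = 0.6950 m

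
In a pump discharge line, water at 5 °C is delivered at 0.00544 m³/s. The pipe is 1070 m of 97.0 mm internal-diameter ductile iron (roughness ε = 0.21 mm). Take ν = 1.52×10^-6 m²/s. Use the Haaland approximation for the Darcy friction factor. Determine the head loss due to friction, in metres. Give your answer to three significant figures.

h_f ≈ 8.17 m

V = 4Q/(πD²) = 4·0.00544/(π·0.0970²) = 0.7361 m/s
Re = VD/ν = 0.7361·0.0970/1.52×10^-6 = 4.70×10^4 → turbulent
ε/D = 0.21/97.0 = 0.00216
Haaland: f = 0.02681
h_f = f(L/D)V²/(2g) = 0.02681·(1070/0.0970)·0.7361²/(2·9.81) = 8.170 m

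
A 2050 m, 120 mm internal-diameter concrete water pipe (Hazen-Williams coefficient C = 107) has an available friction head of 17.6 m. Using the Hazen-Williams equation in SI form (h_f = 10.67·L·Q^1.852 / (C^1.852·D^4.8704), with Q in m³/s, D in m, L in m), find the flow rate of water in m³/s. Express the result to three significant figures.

Q ≈ 0.00865 m³/s

Rearranging: Q = [h_f·C^1.852·D^4.8704 / (10.67·L)]^(1/1.852)
Q = [17.6·107^1.852·0.120^4.8704 / (10.67·2050)]^0.540 = 0.008649 m³/s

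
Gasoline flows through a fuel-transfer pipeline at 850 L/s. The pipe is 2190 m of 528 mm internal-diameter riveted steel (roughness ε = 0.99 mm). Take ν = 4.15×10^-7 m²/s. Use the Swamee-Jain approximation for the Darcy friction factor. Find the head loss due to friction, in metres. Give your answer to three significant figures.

h_f ≈ 73.6 m

V = 4Q/(πD²) = 4·0.850/(π·0.528²) = 3.882 m/s
Re = VD/ν = 3.882·0.528/4.15×10^-7 = 4.94×10^6 → turbulent
ε/D = 0.99/528 = 0.00187
Swamee-Jain: f = 0.02309
h_f = f(L/D)V²/(2g) = 0.02309·(2190/0.528)·3.882²/(2·9.81) = 73.56 m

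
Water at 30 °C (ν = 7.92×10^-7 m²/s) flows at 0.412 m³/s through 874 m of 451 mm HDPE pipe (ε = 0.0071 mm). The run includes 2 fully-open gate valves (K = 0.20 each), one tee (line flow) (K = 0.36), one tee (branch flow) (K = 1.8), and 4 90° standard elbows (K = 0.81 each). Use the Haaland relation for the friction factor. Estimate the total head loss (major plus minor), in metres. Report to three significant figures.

V = 4Q/(πD²) = 2.579 m/s; V²/2g = 0.3390 m
Re = 1.47×10^6, ε/D = 1.57×10^-5 → f = 0.01125 (Haaland)
Major: h_f = f(L/D)·V²/2g = 0.01125·1938·0.3390 = 7.392 m
Minor: ΣK = 5.80; h_m = ΣK·V²/2g = 1.966 m
Total H_L = 7.392 + 1.966 = 9.359 m

H_L ≈ 9.36 m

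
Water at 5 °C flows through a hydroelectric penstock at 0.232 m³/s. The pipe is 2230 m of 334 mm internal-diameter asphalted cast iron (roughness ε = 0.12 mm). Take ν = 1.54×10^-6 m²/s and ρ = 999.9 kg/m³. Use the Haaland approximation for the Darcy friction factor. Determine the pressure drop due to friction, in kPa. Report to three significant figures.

Δp ≈ 386 kPa

V = 4Q/(πD²) = 4·0.232/(π·0.334²) = 2.648 m/s
Re = VD/ν = 2.648·0.334/1.54×10^-6 = 5.74×10^5 → turbulent
ε/D = 0.12/334 = 3.59×10^-4
Haaland: f = 0.01649
h_f = f(L/D)V²/(2g) = 0.01649·(2230/0.334)·2.648²/(2·9.81) = 39.34 m
Δp = ρg·h_f = 999.9·9.81·39.34 = 385.9 kPa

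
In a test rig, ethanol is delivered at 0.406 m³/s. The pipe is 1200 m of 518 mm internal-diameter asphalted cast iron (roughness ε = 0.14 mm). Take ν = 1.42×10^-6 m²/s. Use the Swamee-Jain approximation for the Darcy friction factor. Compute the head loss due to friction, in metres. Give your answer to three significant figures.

V = 4Q/(πD²) = 4·0.406/(π·0.518²) = 1.927 m/s
Re = VD/ν = 1.927·0.518/1.42×10^-6 = 7.03×10^5 → turbulent
ε/D = 0.14/518 = 2.70×10^-4
Swamee-Jain: f = 0.01577
h_f = f(L/D)V²/(2g) = 0.01577·(1200/0.518)·1.927²/(2·9.81) = 6.912 m

h_f ≈ 6.91 m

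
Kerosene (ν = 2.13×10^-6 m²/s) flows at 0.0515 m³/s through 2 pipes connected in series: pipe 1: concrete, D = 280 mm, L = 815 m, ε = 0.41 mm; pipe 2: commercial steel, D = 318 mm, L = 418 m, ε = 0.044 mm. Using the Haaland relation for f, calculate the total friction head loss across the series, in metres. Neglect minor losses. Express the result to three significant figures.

Pipe 1: V = 0.8364 m/s, Re = 1.10×10^5, ε/D = 0.00146, f = 0.02331, h_1 = f(L/D)V²/2g = 2.420 m
Pipe 2: V = 0.6484 m/s, Re = 9.68×10^4, ε/D = 1.38×10^-4, f = 0.01855, h_2 = f(L/D)V²/2g = 0.5227 m
Series → Q common, losses add: H = Σh = 2.942 m

H ≈ 2.94 m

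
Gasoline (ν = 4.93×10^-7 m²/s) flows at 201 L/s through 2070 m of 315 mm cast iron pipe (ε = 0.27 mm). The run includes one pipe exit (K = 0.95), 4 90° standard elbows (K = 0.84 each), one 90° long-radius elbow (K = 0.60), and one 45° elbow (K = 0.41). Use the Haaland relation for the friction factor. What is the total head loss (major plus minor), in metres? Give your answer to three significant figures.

V = 4Q/(πD²) = 2.579 m/s; V²/2g = 0.3391 m
Re = 1.65×10^6, ε/D = 8.57×10^-4 → f = 0.01914 (Haaland)
Major: h_f = f(L/D)·V²/2g = 0.01914·6571·0.3391 = 42.64 m
Minor: ΣK = 5.32; h_m = ΣK·V²/2g = 1.804 m
Total H_L = 42.64 + 1.804 = 44.45 m

H_L ≈ 44.4 m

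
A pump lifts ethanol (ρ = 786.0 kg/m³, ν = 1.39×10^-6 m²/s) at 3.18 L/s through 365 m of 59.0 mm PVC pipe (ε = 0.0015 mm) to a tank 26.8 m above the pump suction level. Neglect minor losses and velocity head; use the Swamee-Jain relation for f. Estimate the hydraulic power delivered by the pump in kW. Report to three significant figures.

V = 4Q/(πD²) = 1.163 m/s; Re = 4.94×10^4; ε/D = 2.54×10^-5; f = 0.02092
h_f = f(L/D)V²/2g = 8.926 m
Total head H = z + h_f = 26.8 + 8.926 = 35.73 m
P_hyd = ρgQH = 786.0·9.81·0.00318·35.73 = 0.8760 kW

P_hyd ≈ 0.876 kW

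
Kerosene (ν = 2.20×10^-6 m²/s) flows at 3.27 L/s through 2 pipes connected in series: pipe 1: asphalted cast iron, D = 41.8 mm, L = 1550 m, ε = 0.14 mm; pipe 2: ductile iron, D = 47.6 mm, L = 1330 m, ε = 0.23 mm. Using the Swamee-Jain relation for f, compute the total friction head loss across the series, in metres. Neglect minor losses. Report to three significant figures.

Pipe 1: V = 2.383 m/s, Re = 4.53×10^4, ε/D = 0.00335, f = 0.02984, h_1 = f(L/D)V²/2g = 320.3 m
Pipe 2: V = 1.838 m/s, Re = 3.98×10^4, ε/D = 0.00483, f = 0.03273, h_2 = f(L/D)V²/2g = 157.4 m
Series → Q common, losses add: H = Σh = 477.6 m

H ≈ 478 m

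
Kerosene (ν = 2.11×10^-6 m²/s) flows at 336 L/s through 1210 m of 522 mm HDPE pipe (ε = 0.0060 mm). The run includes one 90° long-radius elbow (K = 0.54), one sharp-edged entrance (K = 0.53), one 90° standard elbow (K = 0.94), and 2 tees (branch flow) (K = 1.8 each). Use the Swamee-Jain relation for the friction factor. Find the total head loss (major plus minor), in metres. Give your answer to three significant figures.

V = 4Q/(πD²) = 1.570 m/s; V²/2g = 0.1256 m
Re = 3.88×10^5, ε/D = 1.15×10^-5 → f = 0.01386 (Swamee-Jain)
Major: h_f = f(L/D)·V²/2g = 0.01386·2318·0.1256 = 4.037 m
Minor: ΣK = 5.61; h_m = ΣK·V²/2g = 0.7048 m
Total H_L = 4.037 + 0.7048 = 4.741 m

H_L ≈ 4.74 m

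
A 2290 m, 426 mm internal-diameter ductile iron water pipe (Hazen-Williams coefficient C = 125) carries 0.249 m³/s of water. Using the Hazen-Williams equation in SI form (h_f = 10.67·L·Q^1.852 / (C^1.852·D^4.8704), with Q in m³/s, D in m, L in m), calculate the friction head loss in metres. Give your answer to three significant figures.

h_f ≈ 15.5 m

h_f = 10.67·2290·0.249^1.852 / (125^1.852·0.426^4.8704) = 15.53 m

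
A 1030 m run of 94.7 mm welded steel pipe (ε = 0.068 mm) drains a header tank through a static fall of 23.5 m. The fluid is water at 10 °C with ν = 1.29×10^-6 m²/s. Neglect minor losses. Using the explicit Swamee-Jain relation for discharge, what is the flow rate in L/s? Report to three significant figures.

Q ≈ 9.99 L/s

Swamee-Jain (Type II): Q = -0.965·√(gD⁵h_f/L)·ln[ε/(3.7D) + √(3.17ν²L/(gD³h_f))]
√(gD⁵h_f/L) = √(9.81·0.0947⁵·23.5/1030) = 0.001306
ε/(3.7D) = 1.94×10^-4; √(3.17ν²L/(gD³h_f)) = 1.67×10^-4
Q = -0.965·0.001306·ln(3.607×10^-4) = 0.009988 m³/s
Check: V = 1.42 m/s, Re = 1.04×10^5, f = 0.02121, h_f = 23.7 m ≈ 23.5 m ✓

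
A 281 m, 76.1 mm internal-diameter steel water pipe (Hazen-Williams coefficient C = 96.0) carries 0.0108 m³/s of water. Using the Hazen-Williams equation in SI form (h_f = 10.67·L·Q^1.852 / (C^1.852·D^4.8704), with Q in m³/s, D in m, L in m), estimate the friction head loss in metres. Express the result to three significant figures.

h_f ≈ 40.9 m

h_f = 10.67·281·0.0108^1.852 / (96.0^1.852·0.0761^4.8704) = 40.90 m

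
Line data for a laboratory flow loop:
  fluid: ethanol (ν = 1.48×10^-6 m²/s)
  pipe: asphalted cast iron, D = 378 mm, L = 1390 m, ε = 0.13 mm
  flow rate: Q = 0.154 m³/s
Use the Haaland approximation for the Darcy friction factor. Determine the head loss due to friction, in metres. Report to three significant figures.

V = 4Q/(πD²) = 4·0.154/(π·0.378²) = 1.372 m/s
Re = VD/ν = 1.372·0.378/1.48×10^-6 = 3.50×10^5 → turbulent
ε/D = 0.13/378 = 3.44×10^-4
Haaland: f = 0.01689
h_f = f(L/D)V²/(2g) = 0.01689·(1390/0.378)·1.372²/(2·9.81) = 5.962 m

h_f ≈ 5.96 m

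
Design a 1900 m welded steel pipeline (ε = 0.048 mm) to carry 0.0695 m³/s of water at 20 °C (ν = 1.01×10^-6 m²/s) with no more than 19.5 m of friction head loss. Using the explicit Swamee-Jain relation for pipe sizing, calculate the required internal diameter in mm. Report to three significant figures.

Swamee-Jain (Type III): D = 0.66·[ε^1.25·(LQ²/(gh_f))^4.75 + ν·Q^9.4·(L/(gh_f))^5.2]^0.04
LQ²/(gh_f) = 0.04798; L/(gh_f) = 9.932
Term 1 = ε^1.25·(…)^4.75 = 2.17×10^-12; Term 2 = ν·Q^9.4·(…)^5.2 = 2.01×10^-12
D = 0.66·(2.17×10^-12 + 2.01×10^-12)^0.04 = 0.2314 m = 231 mm
Check: V = 1.65 m/s, Re = 3.79×10^5, f = 0.01598, h_f = 18.3 m ≈ 19.5 m ✓

D ≈ 231 mm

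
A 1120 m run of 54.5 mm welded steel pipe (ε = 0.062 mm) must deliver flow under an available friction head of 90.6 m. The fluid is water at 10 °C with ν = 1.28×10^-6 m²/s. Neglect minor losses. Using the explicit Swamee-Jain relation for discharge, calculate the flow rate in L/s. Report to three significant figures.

Swamee-Jain (Type II): Q = -0.965·√(gD⁵h_f/L)·ln[ε/(3.7D) + √(3.17ν²L/(gD³h_f))]
√(gD⁵h_f/L) = √(9.81·0.0545⁵·90.6/1120) = 6.177×10^-4
ε/(3.7D) = 3.07×10^-4; √(3.17ν²L/(gD³h_f)) = 2.01×10^-4
Q = -0.965·6.177×10^-4·ln(5.085×10^-4) = 0.004521 m³/s
Check: V = 1.94 m/s, Re = 8.25×10^4, f = 0.02322, h_f = 91.3 m ≈ 90.6 m ✓

Q ≈ 4.52 L/s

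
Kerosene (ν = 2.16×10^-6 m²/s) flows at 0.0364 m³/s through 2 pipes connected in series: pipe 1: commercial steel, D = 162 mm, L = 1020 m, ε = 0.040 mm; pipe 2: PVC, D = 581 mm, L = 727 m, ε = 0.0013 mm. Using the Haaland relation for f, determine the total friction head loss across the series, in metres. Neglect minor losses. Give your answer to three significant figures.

Pipe 1: V = 1.766 m/s, Re = 1.32×10^5, ε/D = 2.47×10^-4, f = 0.01815, h_1 = f(L/D)V²/2g = 18.17 m
Pipe 2: V = 0.1373 m/s, Re = 3.69×10^4, ε/D = 2.24×10^-6, f = 0.02220, h_2 = f(L/D)V²/2g = 0.02669 m
Series → Q common, losses add: H = Σh = 18.19 m

H ≈ 18.2 m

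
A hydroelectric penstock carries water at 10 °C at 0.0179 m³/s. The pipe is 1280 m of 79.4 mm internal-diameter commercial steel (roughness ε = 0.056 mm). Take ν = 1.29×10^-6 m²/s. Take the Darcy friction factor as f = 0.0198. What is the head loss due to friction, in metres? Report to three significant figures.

h_f ≈ 213 m

V = 4Q/(πD²) = 4·0.0179/(π·0.0794²) = 3.615 m/s
h_f = f(L/D)V²/(2g) = 0.01980·(1280/0.0794)·3.615²/(2·9.81) = 212.6 m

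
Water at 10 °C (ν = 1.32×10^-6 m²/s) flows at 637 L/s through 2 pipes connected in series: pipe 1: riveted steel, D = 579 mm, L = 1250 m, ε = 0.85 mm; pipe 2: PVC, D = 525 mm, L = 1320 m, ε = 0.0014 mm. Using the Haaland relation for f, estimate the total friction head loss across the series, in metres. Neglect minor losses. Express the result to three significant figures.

Pipe 1: V = 2.419 m/s, Re = 1.06×10^6, ε/D = 0.00147, f = 0.02184, h_1 = f(L/D)V²/2g = 14.07 m
Pipe 2: V = 2.943 m/s, Re = 1.17×10^6, ε/D = 2.67×10^-6, f = 0.01133, h_2 = f(L/D)V²/2g = 12.58 m
Series → Q common, losses add: H = Σh = 26.64 m

H ≈ 26.6 m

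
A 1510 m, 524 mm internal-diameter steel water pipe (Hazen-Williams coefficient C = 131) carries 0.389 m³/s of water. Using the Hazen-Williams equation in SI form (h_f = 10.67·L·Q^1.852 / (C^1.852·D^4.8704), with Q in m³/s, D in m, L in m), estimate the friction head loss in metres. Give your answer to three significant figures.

h_f ≈ 7.83 m

h_f = 10.67·1510·0.389^1.852 / (131^1.852·0.524^4.8704) = 7.825 m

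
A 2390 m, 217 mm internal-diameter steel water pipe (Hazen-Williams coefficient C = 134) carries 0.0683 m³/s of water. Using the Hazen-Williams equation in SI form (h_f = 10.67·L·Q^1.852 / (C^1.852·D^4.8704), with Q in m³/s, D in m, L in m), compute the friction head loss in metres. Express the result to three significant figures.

h_f ≈ 34.7 m

h_f = 10.67·2390·0.0683^1.852 / (134^1.852·0.217^4.8704) = 34.69 m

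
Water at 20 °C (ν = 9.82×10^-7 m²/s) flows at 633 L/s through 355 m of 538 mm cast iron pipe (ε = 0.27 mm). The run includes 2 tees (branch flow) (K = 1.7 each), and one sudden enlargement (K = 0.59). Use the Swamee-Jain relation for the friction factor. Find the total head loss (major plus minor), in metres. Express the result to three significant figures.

V = 4Q/(πD²) = 2.785 m/s; V²/2g = 0.3952 m
Re = 1.53×10^6, ε/D = 5.02×10^-4 → f = 0.01713 (Swamee-Jain)
Major: h_f = f(L/D)·V²/2g = 0.01713·659.9·0.3952 = 4.467 m
Minor: ΣK = 3.99; h_m = ΣK·V²/2g = 1.577 m
Total H_L = 4.467 + 1.577 = 6.044 m

H_L ≈ 6.04 m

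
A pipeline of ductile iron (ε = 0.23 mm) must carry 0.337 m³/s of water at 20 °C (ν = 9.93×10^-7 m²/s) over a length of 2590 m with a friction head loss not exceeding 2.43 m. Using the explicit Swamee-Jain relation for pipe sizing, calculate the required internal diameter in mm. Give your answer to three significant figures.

Swamee-Jain (Type III): D = 0.66·[ε^1.25·(LQ²/(gh_f))^4.75 + ν·Q^9.4·(L/(gh_f))^5.2]^0.04
LQ²/(gh_f) = 12.34; L/(gh_f) = 108.6
Term 1 = ε^1.25·(…)^4.75 = 4.32; Term 2 = ν·Q^9.4·(…)^5.2 = 1.39
D = 0.66·(4.32 + 1.39)^0.04 = 0.7077 m = 708 mm
Check: V = 0.857 m/s, Re = 6.11×10^5, f = 0.01637, h_f = 2.24 m ≈ 2.43 m ✓

D ≈ 708 mm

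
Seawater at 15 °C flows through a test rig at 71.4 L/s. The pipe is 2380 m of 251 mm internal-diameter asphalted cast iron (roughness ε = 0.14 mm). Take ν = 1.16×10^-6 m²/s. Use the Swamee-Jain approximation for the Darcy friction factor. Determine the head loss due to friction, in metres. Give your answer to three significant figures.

h_f ≈ 18.7 m

V = 4Q/(πD²) = 4·0.0714/(π·0.251²) = 1.443 m/s
Re = VD/ν = 1.443·0.251/1.16×10^-6 = 3.12×10^5 → turbulent
ε/D = 0.14/251 = 5.58×10^-4
Swamee-Jain: f = 0.01860
h_f = f(L/D)V²/(2g) = 0.01860·(2380/0.251)·1.443²/(2·9.81) = 18.72 m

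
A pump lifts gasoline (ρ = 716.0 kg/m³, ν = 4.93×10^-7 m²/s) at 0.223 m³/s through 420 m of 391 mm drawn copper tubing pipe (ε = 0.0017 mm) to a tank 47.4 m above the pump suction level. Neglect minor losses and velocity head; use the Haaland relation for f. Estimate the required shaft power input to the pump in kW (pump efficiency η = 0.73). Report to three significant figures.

V = 4Q/(πD²) = 1.857 m/s; Re = 1.47×10^6; ε/D = 4.35×10^-6; f = 0.01096
h_f = f(L/D)V²/2g = 2.070 m
Total head H = z + h_f = 47.4 + 2.070 = 49.47 m
P_hyd = ρgQH = 716.0·9.81·0.223·49.47 = 77.49 kW
P_shaft = P_hyd/η = 77.49/0.73 = 106.1 kW

P_shaft ≈ 106 kW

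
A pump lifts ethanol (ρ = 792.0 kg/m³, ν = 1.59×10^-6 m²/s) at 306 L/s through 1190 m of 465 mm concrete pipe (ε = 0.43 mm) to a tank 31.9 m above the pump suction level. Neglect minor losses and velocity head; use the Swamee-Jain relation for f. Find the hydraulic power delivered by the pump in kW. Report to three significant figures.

V = 4Q/(πD²) = 1.802 m/s; Re = 5.27×10^5; ε/D = 9.25×10^-4; f = 0.01999
h_f = f(L/D)V²/2g = 8.464 m
Total head H = z + h_f = 31.9 + 8.464 = 40.36 m
P_hyd = ρgQH = 792.0·9.81·0.306·40.36 = 95.96 kW

P_hyd ≈ 96.0 kW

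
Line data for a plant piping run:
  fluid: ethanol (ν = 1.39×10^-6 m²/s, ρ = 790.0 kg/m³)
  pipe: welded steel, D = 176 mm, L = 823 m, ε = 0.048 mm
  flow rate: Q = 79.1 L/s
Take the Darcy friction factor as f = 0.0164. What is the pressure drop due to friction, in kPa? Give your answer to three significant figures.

V = 4Q/(πD²) = 4·0.0791/(π·0.176²) = 3.251 m/s
h_f = f(L/D)V²/(2g) = 0.01640·(823/0.176)·3.251²/(2·9.81) = 41.32 m
Δp = ρg·h_f = 790.0·9.81·41.32 = 320.2 kPa

Δp ≈ 320 kPa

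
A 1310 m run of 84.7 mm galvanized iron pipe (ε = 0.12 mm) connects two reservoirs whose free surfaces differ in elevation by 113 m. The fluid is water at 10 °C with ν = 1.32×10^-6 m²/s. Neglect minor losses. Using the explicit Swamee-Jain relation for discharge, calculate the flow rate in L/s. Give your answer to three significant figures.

Swamee-Jain (Type II): Q = -0.965·√(gD⁵h_f/L)·ln[ε/(3.7D) + √(3.17ν²L/(gD³h_f))]
√(gD⁵h_f/L) = √(9.81·0.0847⁵·113/1310) = 0.001921
ε/(3.7D) = 3.83×10^-4; √(3.17ν²L/(gD³h_f)) = 1.04×10^-4
Q = -0.965·0.001921·ln(4.866×10^-4) = 0.01414 m³/s
Check: V = 2.51 m/s, Re = 1.61×10^5, f = 0.02296, h_f = 114 m ≈ 113 m ✓

Q ≈ 14.1 L/s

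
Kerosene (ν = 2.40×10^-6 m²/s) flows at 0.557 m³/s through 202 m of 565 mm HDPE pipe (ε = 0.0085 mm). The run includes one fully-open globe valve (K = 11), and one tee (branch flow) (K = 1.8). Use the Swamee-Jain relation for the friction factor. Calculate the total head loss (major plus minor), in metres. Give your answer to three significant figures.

V = 4Q/(πD²) = 2.222 m/s; V²/2g = 0.2516 m
Re = 5.23×10^5, ε/D = 1.50×10^-5 → f = 0.01323 (Swamee-Jain)
Major: h_f = f(L/D)·V²/2g = 0.01323·357.5·0.2516 = 1.190 m
Minor: ΣK = 12.8; h_m = ΣK·V²/2g = 3.220 m
Total H_L = 1.190 + 3.220 = 4.410 m

H_L ≈ 4.41 m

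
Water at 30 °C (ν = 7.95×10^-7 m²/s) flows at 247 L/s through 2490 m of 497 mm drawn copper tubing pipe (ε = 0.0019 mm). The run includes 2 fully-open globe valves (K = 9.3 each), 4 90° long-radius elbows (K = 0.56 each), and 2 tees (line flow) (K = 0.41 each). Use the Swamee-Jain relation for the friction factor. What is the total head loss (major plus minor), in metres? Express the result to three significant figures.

H_L ≈ 6.82 m

V = 4Q/(πD²) = 1.273 m/s; V²/2g = 0.08262 m
Re = 7.96×10^5, ε/D = 3.82×10^-6 → f = 0.01215 (Swamee-Jain)
Major: h_f = f(L/D)·V²/2g = 0.01215·5010·0.08262 = 5.029 m
Minor: ΣK = 21.7; h_m = ΣK·V²/2g = 1.790 m
Total H_L = 5.029 + 1.790 = 6.819 m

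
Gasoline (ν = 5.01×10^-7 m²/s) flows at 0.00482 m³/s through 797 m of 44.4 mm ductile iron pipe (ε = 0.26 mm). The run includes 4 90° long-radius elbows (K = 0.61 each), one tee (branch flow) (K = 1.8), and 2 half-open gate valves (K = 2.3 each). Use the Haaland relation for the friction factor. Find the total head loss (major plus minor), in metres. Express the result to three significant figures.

H_L ≈ 290 m

V = 4Q/(πD²) = 3.113 m/s; V²/2g = 0.4940 m
Re = 2.76×10^5, ε/D = 0.00586 → f = 0.03222 (Haaland)
Major: h_f = f(L/D)·V²/2g = 0.03222·17950·0.4940 = 285.7 m
Minor: ΣK = 8.84; h_m = ΣK·V²/2g = 4.367 m
Total H_L = 285.7 + 4.367 = 290.1 m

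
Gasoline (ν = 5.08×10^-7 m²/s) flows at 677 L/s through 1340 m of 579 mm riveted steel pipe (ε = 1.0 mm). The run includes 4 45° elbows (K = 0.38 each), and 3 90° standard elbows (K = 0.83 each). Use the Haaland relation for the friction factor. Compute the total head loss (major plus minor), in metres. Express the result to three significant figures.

V = 4Q/(πD²) = 2.571 m/s; V²/2g = 0.3370 m
Re = 2.93×10^6, ε/D = 0.00173 → f = 0.02264 (Haaland)
Major: h_f = f(L/D)·V²/2g = 0.02264·2314·0.3370 = 17.66 m
Minor: ΣK = 4.01; h_m = ΣK·V²/2g = 1.351 m
Total H_L = 17.66 + 1.351 = 19.01 m

H_L ≈ 19.0 m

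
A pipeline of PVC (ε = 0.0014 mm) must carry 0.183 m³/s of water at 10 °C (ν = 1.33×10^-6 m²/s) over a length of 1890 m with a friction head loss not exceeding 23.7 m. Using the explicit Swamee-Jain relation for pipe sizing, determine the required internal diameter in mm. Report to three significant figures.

Swamee-Jain (Type III): D = 0.66·[ε^1.25·(LQ²/(gh_f))^4.75 + ν·Q^9.4·(L/(gh_f))^5.2]^0.04
LQ²/(gh_f) = 0.2722; L/(gh_f) = 8.129
Term 1 = ε^1.25·(…)^4.75 = 9.97×10^-11; Term 2 = ν·Q^9.4·(…)^5.2 = 8.38×10^-9
D = 0.66·(9.97×10^-11 + 8.38×10^-9)^0.04 = 0.3138 m = 314 mm
Check: V = 2.37 m/s, Re = 5.58×10^5, f = 0.01291, h_f = 22.2 m ≈ 23.7 m ✓

D ≈ 314 mm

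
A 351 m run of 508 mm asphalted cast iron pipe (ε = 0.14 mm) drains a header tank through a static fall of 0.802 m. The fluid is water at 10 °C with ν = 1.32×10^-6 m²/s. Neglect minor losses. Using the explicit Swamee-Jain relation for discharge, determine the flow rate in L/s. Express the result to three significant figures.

Swamee-Jain (Type II): Q = -0.965·√(gD⁵h_f/L)·ln[ε/(3.7D) + √(3.17ν²L/(gD³h_f))]
√(gD⁵h_f/L) = √(9.81·0.508⁵·0.802/351) = 0.02754
ε/(3.7D) = 7.45×10^-5; √(3.17ν²L/(gD³h_f)) = 4.34×10^-5
Q = -0.965·0.02754·ln(1.178×10^-4) = 0.2404 m³/s
Check: V = 1.19 m/s, Re = 4.56×10^5, f = 0.01629, h_f = 0.807 m ≈ 0.802 m ✓

Q ≈ 240 L/s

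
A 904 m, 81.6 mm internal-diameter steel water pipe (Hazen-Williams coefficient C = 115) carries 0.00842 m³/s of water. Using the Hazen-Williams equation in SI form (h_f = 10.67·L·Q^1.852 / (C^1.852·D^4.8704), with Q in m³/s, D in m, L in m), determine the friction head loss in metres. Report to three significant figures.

h_f = 10.67·904·0.00842^1.852 / (115^1.852·0.0816^4.8704) = 42.28 m

h_f ≈ 42.3 m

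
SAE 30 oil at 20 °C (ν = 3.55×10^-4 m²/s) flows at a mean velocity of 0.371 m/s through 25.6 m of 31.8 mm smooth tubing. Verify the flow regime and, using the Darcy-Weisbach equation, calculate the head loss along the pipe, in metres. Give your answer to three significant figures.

h_f ≈ 10.9 m

Re = VD/ν = 0.371·0.03180/3.55×10^-4 = 33.2 → laminar (Re < 2300)
f = 64/Re = 1.926
h_f = f(L/D)V²/(2g) = 1.926·(25.6/0.03180)·0.371²/(2·9.81) = 10.88 m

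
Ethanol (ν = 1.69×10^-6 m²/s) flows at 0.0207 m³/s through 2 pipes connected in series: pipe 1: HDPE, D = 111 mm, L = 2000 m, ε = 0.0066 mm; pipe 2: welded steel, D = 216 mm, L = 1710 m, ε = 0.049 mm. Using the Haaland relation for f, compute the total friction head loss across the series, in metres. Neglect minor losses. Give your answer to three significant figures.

Pipe 1: V = 2.139 m/s, Re = 1.40×10^5, ε/D = 5.95×10^-5, f = 0.01694, h_1 = f(L/D)V²/2g = 71.18 m
Pipe 2: V = 0.5649 m/s, Re = 7.22×10^4, ε/D = 2.27×10^-4, f = 0.01995, h_2 = f(L/D)V²/2g = 2.569 m
Series → Q common, losses add: H = Σh = 73.75 m

H ≈ 73.8 m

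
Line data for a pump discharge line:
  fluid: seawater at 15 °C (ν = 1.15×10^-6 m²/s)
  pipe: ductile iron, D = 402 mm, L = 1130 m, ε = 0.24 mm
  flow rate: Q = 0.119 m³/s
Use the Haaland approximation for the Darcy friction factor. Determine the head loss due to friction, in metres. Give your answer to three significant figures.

h_f ≈ 2.33 m

V = 4Q/(πD²) = 4·0.119/(π·0.402²) = 0.9376 m/s
Re = VD/ν = 0.9376·0.402/1.15×10^-6 = 3.28×10^5 → turbulent
ε/D = 0.24/402 = 5.97×10^-4
Haaland: f = 0.01852
h_f = f(L/D)V²/(2g) = 0.01852·(1130/0.402)·0.9376²/(2·9.81) = 2.333 m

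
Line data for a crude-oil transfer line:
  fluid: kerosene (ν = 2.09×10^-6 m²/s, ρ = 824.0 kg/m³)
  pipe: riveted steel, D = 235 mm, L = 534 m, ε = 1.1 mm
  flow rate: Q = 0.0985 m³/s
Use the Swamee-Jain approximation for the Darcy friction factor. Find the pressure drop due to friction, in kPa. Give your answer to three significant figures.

Δp ≈ 146 kPa

V = 4Q/(πD²) = 4·0.0985/(π·0.235²) = 2.271 m/s
Re = VD/ν = 2.271·0.235/2.09×10^-6 = 2.55×10^5 → turbulent
ε/D = 1.1/235 = 0.00468
Swamee-Jain: f = 0.03031
h_f = f(L/D)V²/(2g) = 0.03031·(534/0.235)·2.271²/(2·9.81) = 18.11 m
Δp = ρg·h_f = 824.0·9.81·18.11 = 146.4 kPa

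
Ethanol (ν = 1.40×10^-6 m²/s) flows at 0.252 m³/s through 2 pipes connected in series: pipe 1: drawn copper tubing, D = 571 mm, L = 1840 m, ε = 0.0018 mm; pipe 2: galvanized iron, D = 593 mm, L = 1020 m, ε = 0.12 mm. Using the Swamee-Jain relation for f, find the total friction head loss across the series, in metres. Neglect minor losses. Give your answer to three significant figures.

Pipe 1: V = 0.9841 m/s, Re = 4.01×10^5, ε/D = 3.15×10^-6, f = 0.01367, h_1 = f(L/D)V²/2g = 2.174 m
Pipe 2: V = 0.9124 m/s, Re = 3.86×10^5, ε/D = 2.02×10^-4, f = 0.01590, h_2 = f(L/D)V²/2g = 1.161 m
Series → Q common, losses add: H = Σh = 3.334 m

H ≈ 3.33 m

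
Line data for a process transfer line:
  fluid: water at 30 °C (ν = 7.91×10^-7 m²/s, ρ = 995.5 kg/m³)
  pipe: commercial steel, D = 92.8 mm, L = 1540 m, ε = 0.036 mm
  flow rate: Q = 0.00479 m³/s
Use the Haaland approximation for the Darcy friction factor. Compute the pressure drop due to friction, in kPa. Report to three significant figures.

Δp ≈ 83.4 kPa

V = 4Q/(πD²) = 4·0.00479/(π·0.0928²) = 0.7082 m/s
Re = VD/ν = 0.7082·0.0928/7.91×10^-7 = 8.31×10^4 → turbulent
ε/D = 0.036/92.8 = 3.88×10^-4
Haaland: f = 0.02013
h_f = f(L/D)V²/(2g) = 0.02013·(1540/0.0928)·0.7082²/(2·9.81) = 8.537 m
Δp = ρg·h_f = 995.5·9.81·8.537 = 83.37 kPa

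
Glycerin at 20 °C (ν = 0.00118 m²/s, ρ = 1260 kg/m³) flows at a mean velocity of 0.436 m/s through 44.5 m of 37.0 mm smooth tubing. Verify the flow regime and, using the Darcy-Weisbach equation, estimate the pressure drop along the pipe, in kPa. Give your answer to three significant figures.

Δp ≈ 674 kPa

Re = VD/ν = 0.436·0.03700/0.00118 = 13.7 → laminar (Re < 2300)
f = 64/Re = 4.681
h_f = f(L/D)V²/(2g) = 4.681·(44.5/0.03700)·0.436²/(2·9.81) = 54.55 m
Δp = ρg·h_f = 1260·9.81·54.55 = 674.3 kPa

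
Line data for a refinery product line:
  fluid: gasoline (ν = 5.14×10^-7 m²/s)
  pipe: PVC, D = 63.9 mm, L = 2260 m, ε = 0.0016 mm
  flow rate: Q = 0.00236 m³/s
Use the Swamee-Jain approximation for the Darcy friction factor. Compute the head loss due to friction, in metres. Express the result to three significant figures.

h_f ≈ 17.9 m

V = 4Q/(πD²) = 4·0.00236/(π·0.0639²) = 0.7359 m/s
Re = VD/ν = 0.7359·0.0639/5.14×10^-7 = 9.15×10^4 → turbulent
ε/D = 0.0016/63.9 = 2.50×10^-5
Swamee-Jain: f = 0.01834
h_f = f(L/D)V²/(2g) = 0.01834·(2260/0.0639)·0.7359²/(2·9.81) = 17.91 m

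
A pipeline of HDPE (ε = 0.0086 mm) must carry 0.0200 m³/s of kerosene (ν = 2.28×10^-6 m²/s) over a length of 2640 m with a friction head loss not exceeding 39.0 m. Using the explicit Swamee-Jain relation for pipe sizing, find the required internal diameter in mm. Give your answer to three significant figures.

Swamee-Jain (Type III): D = 0.66·[ε^1.25·(LQ²/(gh_f))^4.75 + ν·Q^9.4·(L/(gh_f))^5.2]^0.04
LQ²/(gh_f) = 0.002760; L/(gh_f) = 6.900
Term 1 = ε^1.25·(…)^4.75 = 3.25×10^-19; Term 2 = ν·Q^9.4·(…)^5.2 = 5.62×10^-18
D = 0.66·(3.25×10^-19 + 5.62×10^-18)^0.04 = 0.1351 m = 135 mm
Check: V = 1.40 m/s, Re = 8.27×10^4, f = 0.01894, h_f = 36.8 m ≈ 39.0 m ✓

D ≈ 135 mm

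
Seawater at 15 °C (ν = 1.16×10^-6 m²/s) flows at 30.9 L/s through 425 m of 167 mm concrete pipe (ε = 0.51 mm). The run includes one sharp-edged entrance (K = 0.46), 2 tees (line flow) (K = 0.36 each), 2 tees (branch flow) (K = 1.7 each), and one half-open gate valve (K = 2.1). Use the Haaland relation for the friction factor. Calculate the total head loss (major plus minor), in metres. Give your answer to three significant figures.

V = 4Q/(πD²) = 1.411 m/s; V²/2g = 0.1014 m
Re = 2.03×10^5, ε/D = 0.00305 → f = 0.02693 (Haaland)
Major: h_f = f(L/D)·V²/2g = 0.02693·2545·0.1014 = 6.953 m
Minor: ΣK = 6.68; h_m = ΣK·V²/2g = 0.6776 m
Total H_L = 6.953 + 0.6776 = 7.630 m

H_L ≈ 7.63 m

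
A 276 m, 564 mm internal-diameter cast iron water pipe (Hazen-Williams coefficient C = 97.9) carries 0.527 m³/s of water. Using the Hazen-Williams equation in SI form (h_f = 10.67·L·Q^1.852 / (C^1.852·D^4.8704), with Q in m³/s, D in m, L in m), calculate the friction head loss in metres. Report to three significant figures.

h_f = 10.67·276·0.527^1.852 / (97.9^1.852·0.564^4.8704) = 3.008 m

h_f ≈ 3.01 m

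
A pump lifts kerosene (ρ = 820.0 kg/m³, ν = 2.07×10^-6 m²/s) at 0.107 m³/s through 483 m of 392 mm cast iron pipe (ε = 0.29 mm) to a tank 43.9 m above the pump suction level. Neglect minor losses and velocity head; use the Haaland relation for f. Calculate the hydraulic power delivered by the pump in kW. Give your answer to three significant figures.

V = 4Q/(πD²) = 0.8866 m/s; Re = 1.68×10^5; ε/D = 7.40×10^-4; f = 0.02006
h_f = f(L/D)V²/2g = 0.9901 m
Total head H = z + h_f = 43.9 + 0.9901 = 44.89 m
P_hyd = ρgQH = 820.0·9.81·0.107·44.89 = 38.64 kW

P_hyd ≈ 38.6 kW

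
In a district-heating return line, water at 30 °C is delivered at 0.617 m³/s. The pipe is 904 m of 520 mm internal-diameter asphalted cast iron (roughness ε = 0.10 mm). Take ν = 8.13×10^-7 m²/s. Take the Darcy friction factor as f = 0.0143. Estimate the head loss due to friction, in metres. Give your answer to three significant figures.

h_f ≈ 10.7 m

V = 4Q/(πD²) = 4·0.617/(π·0.520²) = 2.905 m/s
h_f = f(L/D)V²/(2g) = 0.01430·(904/0.520)·2.905²/(2·9.81) = 10.69 m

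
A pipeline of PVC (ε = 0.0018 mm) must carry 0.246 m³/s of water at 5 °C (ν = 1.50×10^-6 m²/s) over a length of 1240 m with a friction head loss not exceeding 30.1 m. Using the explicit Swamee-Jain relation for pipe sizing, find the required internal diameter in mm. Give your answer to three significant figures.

D ≈ 307 mm

Swamee-Jain (Type III): D = 0.66·[ε^1.25·(LQ²/(gh_f))^4.75 + ν·Q^9.4·(L/(gh_f))^5.2]^0.04
LQ²/(gh_f) = 0.2541; L/(gh_f) = 4.199
Term 1 = ε^1.25·(…)^4.75 = 9.84×10^-11; Term 2 = ν·Q^9.4·(…)^5.2 = 4.91×10^-9
D = 0.66·(9.84×10^-11 + 4.91×10^-9)^0.04 = 0.3073 m = 307 mm
Check: V = 3.32 m/s, Re = 6.80×10^5, f = 0.01252, h_f = 28.3 m ≈ 30.1 m ✓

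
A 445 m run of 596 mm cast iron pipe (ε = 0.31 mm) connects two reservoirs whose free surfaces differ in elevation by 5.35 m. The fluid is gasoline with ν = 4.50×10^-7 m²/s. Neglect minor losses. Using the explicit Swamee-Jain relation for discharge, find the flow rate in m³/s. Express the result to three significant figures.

Q ≈ 0.803 m³/s

Swamee-Jain (Type II): Q = -0.965·√(gD⁵h_f/L)·ln[ε/(3.7D) + √(3.17ν²L/(gD³h_f))]
√(gD⁵h_f/L) = √(9.81·0.596⁵·5.35/445) = 0.09418
ε/(3.7D) = 1.41×10^-4; √(3.17ν²L/(gD³h_f)) = 5.07×10^-6
Q = -0.965·0.09418·ln(1.456×10^-4) = 0.8029 m³/s
Check: V = 2.88 m/s, Re = 3.81×10^6, f = 0.01703, h_f = 5.37 m ≈ 5.35 m ✓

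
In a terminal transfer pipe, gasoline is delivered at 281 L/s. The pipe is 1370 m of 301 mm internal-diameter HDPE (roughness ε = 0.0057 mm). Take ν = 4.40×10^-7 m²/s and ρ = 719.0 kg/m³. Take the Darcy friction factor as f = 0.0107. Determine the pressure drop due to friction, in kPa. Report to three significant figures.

V = 4Q/(πD²) = 4·0.281/(π·0.301²) = 3.949 m/s
h_f = f(L/D)V²/(2g) = 0.01070·(1370/0.301)·3.949²/(2·9.81) = 38.71 m
Δp = ρg·h_f = 719.0·9.81·38.71 = 273.0 kPa

Δp ≈ 273 kPa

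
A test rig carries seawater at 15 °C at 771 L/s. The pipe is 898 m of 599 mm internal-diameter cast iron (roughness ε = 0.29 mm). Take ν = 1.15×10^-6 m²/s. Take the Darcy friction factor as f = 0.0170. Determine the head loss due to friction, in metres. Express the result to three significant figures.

V = 4Q/(πD²) = 4·0.771/(π·0.599²) = 2.736 m/s
h_f = f(L/D)V²/(2g) = 0.01700·(898/0.599)·2.736²/(2·9.81) = 9.723 m

h_f ≈ 9.72 m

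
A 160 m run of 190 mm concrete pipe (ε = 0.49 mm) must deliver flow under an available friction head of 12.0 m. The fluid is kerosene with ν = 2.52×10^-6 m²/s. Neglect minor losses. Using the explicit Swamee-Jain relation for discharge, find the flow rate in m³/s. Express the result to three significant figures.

Swamee-Jain (Type II): Q = -0.965·√(gD⁵h_f/L)·ln[ε/(3.7D) + √(3.17ν²L/(gD³h_f))]
√(gD⁵h_f/L) = √(9.81·0.190⁵·12.0/160) = 0.01350
ε/(3.7D) = 6.97×10^-4; √(3.17ν²L/(gD³h_f)) = 6.32×10^-5
Q = -0.965·0.01350·ln(7.602×10^-4) = 0.09354 m³/s
Check: V = 3.30 m/s, Re = 2.49×10^5, f = 0.02585, h_f = 12.1 m ≈ 12.0 m ✓

Q ≈ 0.0935 m³/s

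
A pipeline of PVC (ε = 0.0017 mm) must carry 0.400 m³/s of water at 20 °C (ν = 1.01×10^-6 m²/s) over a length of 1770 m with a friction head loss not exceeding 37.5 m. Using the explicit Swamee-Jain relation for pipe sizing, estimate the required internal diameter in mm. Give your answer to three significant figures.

D ≈ 374 mm

Swamee-Jain (Type III): D = 0.66·[ε^1.25·(LQ²/(gh_f))^4.75 + ν·Q^9.4·(L/(gh_f))^5.2]^0.04
LQ²/(gh_f) = 0.7698; L/(gh_f) = 4.811
Term 1 = ε^1.25·(…)^4.75 = 1.77×10^-8; Term 2 = ν·Q^9.4·(…)^5.2 = 6.48×10^-7
D = 0.66·(1.77×10^-8 + 6.48×10^-7)^0.04 = 0.3737 m = 374 mm
Check: V = 3.65 m/s, Re = 1.35×10^6, f = 0.01118, h_f = 35.9 m ≈ 37.5 m ✓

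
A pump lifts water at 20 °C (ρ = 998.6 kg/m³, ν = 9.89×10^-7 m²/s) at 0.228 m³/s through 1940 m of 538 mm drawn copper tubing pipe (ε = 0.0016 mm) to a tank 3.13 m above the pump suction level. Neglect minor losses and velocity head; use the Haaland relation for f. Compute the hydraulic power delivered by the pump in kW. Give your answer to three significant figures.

V = 4Q/(πD²) = 1.003 m/s; Re = 5.46×10^5; ε/D = 2.97×10^-6; f = 0.01290
h_f = f(L/D)V²/2g = 2.384 m
Total head H = z + h_f = 3.13 + 2.384 = 5.514 m
P_hyd = ρgQH = 998.6·9.81·0.228·5.514 = 12.32 kW

P_hyd ≈ 12.3 kW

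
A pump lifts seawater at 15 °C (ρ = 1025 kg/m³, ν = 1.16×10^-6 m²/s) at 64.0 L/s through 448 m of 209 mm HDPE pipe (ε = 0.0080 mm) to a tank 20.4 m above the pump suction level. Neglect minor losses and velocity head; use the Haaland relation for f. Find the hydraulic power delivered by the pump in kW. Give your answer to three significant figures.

P_hyd ≈ 16.7 kW

V = 4Q/(πD²) = 1.866 m/s; Re = 3.36×10^5; ε/D = 3.83×10^-5; f = 0.01440
h_f = f(L/D)V²/2g = 5.475 m
Total head H = z + h_f = 20.4 + 5.475 = 25.87 m
P_hyd = ρgQH = 1025·9.81·0.0640·25.87 = 16.65 kW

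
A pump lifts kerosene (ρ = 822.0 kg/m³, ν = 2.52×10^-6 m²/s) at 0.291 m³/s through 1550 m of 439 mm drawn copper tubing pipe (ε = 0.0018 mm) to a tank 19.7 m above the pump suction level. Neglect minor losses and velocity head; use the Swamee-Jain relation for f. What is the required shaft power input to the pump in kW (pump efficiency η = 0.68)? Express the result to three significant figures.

P_shaft ≈ 100 kW

V = 4Q/(πD²) = 1.923 m/s; Re = 3.35×10^5; ε/D = 4.10×10^-6; f = 0.01413
h_f = f(L/D)V²/2g = 9.401 m
Total head H = z + h_f = 19.7 + 9.401 = 29.10 m
P_hyd = ρgQH = 822.0·9.81·0.291·29.10 = 68.29 kW
P_shaft = P_hyd/η = 68.29/0.68 = 100.4 kW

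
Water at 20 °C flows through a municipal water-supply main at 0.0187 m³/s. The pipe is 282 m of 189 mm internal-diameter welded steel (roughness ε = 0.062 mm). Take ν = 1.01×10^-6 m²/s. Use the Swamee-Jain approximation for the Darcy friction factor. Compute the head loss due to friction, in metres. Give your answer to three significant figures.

h_f ≈ 0.643 m

V = 4Q/(πD²) = 4·0.0187/(π·0.189²) = 0.6665 m/s
Re = VD/ν = 0.6665·0.189/1.01×10^-6 = 1.25×10^5 → turbulent
ε/D = 0.062/189 = 3.28×10^-4
Swamee-Jain: f = 0.01903
h_f = f(L/D)V²/(2g) = 0.01903·(282/0.189)·0.6665²/(2·9.81) = 0.6430 m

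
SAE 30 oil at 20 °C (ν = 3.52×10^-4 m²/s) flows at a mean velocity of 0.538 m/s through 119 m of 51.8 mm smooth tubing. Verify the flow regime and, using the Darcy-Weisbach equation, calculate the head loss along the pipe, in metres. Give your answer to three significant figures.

h_f ≈ 27.4 m

Re = VD/ν = 0.538·0.05180/3.52×10^-4 = 79.2 → laminar (Re < 2300)
f = 64/Re = 0.8084
h_f = f(L/D)V²/(2g) = 0.8084·(119/0.05180)·0.538²/(2·9.81) = 27.40 m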